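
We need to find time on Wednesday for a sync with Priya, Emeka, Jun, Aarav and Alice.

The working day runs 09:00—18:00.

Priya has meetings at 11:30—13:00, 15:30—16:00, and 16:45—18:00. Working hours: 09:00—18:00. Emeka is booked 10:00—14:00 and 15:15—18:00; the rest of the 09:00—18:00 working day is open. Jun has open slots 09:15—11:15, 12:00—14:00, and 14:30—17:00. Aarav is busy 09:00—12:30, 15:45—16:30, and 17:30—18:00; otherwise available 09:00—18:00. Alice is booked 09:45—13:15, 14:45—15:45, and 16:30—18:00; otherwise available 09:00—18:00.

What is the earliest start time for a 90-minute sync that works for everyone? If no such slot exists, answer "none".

none

Priya free within 09:00–18:00: 09:00–11:30, 13:00–15:30, 16:00–16:45.
Emeka free within 09:00–18:00: 09:00–10:00, 14:00–15:15.
Aarav free within 09:00–18:00: 12:30–15:45, 16:30–17:30.
Alice free within 09:00–18:00: 09:00–09:45, 13:15–14:45, 15:45–16:30.
Priya ∩ Emeka: 09:00–10:00, 14:00–15:15.
Priya ∩ Emeka ∩ Jun: 09:15–10:00, 14:30–15:15.
Priya ∩ Emeka ∩ Jun ∩ Aarav: 14:30–15:15.
Priya ∩ Emeka ∩ Jun ∩ Aarav ∩ Alice: 14:30–14:45.
Windows ≥ 90 min: (none).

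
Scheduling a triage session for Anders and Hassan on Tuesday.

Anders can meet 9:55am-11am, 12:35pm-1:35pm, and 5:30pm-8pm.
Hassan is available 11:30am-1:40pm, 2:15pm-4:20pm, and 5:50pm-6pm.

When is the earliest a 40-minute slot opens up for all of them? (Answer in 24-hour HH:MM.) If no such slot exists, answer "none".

12:35

Anders ∩ Hassan: 12:35–13:35, 17:50–18:00.
Windows ≥ 40 min: 12:35–13:35.
Earliest such window starts at 12:35.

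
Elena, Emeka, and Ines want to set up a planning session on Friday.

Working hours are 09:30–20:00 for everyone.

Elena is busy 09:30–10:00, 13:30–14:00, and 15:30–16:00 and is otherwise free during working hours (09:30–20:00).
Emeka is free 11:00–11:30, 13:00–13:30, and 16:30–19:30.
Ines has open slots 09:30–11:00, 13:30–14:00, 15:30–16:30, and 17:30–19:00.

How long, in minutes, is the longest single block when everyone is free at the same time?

90 minutes

Elena free within 09:30–20:00: 10:00–13:30, 14:00–15:30, 16:00–20:00.
Elena ∩ Emeka: 11:00–11:30, 13:00–13:30, 16:30–19:30.
Elena ∩ Emeka ∩ Ines: 17:30–19:00.
Single common window of 90 minutes.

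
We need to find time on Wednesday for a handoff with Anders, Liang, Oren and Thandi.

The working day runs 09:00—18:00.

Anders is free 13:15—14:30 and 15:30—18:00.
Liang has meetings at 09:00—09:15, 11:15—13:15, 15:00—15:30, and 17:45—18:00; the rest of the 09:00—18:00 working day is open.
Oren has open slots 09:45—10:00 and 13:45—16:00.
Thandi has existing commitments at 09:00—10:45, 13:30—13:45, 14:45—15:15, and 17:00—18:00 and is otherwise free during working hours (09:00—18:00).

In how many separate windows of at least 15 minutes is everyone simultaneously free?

Liang free within 09:00–18:00: 09:15–11:15, 13:15–15:00, 15:30–17:45.
Thandi free within 09:00–18:00: 10:45–13:30, 13:45–14:45, 15:15–17:00.
Anders ∩ Liang: 13:15–14:30, 15:30–17:45.
Anders ∩ Liang ∩ Oren: 13:45–14:30, 15:30–16:00.
Anders ∩ Liang ∩ Oren ∩ Thandi: 13:45–14:30, 15:30–16:00.
Windows ≥ 15 min: 13:45–14:30, 15:30–16:00.
That's 2 windows.

2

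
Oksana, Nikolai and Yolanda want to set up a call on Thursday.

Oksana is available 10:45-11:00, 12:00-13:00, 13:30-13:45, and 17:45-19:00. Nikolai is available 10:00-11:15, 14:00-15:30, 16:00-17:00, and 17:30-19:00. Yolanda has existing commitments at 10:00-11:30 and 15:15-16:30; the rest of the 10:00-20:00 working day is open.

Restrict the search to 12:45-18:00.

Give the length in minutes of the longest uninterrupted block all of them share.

15 minutes

Yolanda free within 10:00–20:00: 11:30–15:15, 16:30–20:00.
Oksana ∩ Nikolai: 10:45–11:00, 17:45–19:00.
Oksana ∩ Nikolai ∩ Yolanda: 17:45–19:00.
Restricted to 12:45–18:00: 17:45–18:00.
Single common window of 15 minutes.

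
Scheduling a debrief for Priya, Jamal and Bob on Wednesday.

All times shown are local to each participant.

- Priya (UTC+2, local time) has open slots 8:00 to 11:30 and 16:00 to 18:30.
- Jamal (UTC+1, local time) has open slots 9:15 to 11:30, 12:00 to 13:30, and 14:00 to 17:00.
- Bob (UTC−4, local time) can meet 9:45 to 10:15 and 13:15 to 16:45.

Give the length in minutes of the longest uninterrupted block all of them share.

Priya → UTC: 06:00–09:30, 14:00–16:30.
Jamal → UTC: 08:15–10:30, 11:00–12:30, 13:00–16:00.
Bob → UTC: 13:45–14:15, 17:15–20:45.
Priya ∩ Jamal: 08:15–09:30, 14:00–16:00.
Priya ∩ Jamal ∩ Bob: 14:00–14:15.
Single common window of 15 minutes.

15 minutes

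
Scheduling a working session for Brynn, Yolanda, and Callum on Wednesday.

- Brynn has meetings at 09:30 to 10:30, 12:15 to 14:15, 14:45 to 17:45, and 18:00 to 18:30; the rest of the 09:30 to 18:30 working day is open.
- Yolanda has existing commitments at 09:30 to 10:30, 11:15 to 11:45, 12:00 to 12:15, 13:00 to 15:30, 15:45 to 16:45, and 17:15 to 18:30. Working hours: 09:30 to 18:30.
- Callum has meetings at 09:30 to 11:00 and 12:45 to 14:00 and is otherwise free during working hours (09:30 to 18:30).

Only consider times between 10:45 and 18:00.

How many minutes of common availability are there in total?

30 minutes

Brynn free within 09:30–18:30: 10:30–12:15, 14:15–14:45, 17:45–18:00.
Yolanda free within 09:30–18:30: 10:30–11:15, 11:45–12:00, 12:15–13:00, 15:30–15:45, 16:45–17:15.
Callum free within 09:30–18:30: 11:00–12:45, 14:00–18:30.
Brynn ∩ Yolanda: 10:30–11:15, 11:45–12:00.
Brynn ∩ Yolanda ∩ Callum: 11:00–11:15, 11:45–12:00.
Restricted to 10:45–18:00: 11:00–11:15, 11:45–12:00.
Total common minutes: 15 + 15 = 30.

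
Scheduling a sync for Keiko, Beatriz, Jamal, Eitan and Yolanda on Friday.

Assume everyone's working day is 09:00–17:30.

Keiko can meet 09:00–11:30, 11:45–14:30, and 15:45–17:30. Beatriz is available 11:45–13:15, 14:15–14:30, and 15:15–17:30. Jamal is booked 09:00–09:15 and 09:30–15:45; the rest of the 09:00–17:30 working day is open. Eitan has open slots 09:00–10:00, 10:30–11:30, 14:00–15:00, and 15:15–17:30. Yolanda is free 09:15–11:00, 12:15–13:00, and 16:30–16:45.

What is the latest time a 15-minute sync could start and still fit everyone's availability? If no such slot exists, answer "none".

Jamal free within 09:00–17:30: 09:15–09:30, 15:45–17:30.
Keiko ∩ Beatriz: 11:45–13:15, 14:15–14:30, 15:45–17:30.
Keiko ∩ Beatriz ∩ Jamal: 15:45–17:30.
Keiko ∩ Beatriz ∩ Jamal ∩ Eitan: 15:45–17:30.
Keiko ∩ Beatriz ∩ Jamal ∩ Eitan ∩ Yolanda: 16:30–16:45.
Windows ≥ 15 min: 16:30–16:45.
Latest start in the last window 16:30–16:45 is 16:45 − 15 min = 16:30.

16:30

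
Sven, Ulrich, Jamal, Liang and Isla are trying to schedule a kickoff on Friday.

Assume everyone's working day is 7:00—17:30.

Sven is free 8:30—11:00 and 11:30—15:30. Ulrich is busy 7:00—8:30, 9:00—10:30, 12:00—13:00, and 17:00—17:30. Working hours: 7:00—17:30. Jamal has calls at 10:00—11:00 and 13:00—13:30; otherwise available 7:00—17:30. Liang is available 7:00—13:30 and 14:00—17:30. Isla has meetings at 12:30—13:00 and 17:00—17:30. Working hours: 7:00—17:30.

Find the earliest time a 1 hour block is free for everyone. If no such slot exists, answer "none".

Ulrich free within 07:00–17:30: 08:30–09:00, 10:30–12:00, 13:00–17:00.
Jamal free within 07:00–17:30: 07:00–10:00, 11:00–13:00, 13:30–17:30.
Isla free within 07:00–17:30: 07:00–12:30, 13:00–17:00.
Sven ∩ Ulrich: 08:30–09:00, 10:30–11:00, 11:30–12:00, 13:00–15:30.
Sven ∩ Ulrich ∩ Jamal: 08:30–09:00, 11:30–12:00, 13:30–15:30.
Sven ∩ Ulrich ∩ Jamal ∩ Liang: 08:30–09:00, 11:30–12:00, 14:00–15:30.
Sven ∩ Ulrich ∩ Jamal ∩ Liang ∩ Isla: 08:30–09:00, 11:30–12:00, 14:00–15:30.
Windows ≥ 60 min: 14:00–15:30.
Earliest such window starts at 14:00.

14:00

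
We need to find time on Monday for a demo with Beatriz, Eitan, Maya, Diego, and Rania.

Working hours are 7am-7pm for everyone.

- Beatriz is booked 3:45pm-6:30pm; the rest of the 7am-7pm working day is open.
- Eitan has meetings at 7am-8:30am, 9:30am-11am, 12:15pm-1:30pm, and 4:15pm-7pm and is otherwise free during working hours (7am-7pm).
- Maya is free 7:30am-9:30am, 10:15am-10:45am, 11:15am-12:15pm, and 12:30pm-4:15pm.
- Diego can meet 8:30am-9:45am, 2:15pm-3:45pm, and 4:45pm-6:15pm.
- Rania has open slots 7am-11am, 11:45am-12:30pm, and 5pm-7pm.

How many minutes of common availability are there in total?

60 minutes

Beatriz free within 07:00–19:00: 07:00–15:45, 18:30–19:00.
Eitan free within 07:00–19:00: 08:30–09:30, 11:00–12:15, 13:30–16:15.
Beatriz ∩ Eitan: 08:30–09:30, 11:00–12:15, 13:30–15:45.
Beatriz ∩ Eitan ∩ Maya: 08:30–09:30, 11:15–12:15, 13:30–15:45.
Beatriz ∩ Eitan ∩ Maya ∩ Diego: 08:30–09:30, 14:15–15:45.
Beatriz ∩ Eitan ∩ Maya ∩ Diego ∩ Rania: 08:30–09:30.
Total common minutes: 60.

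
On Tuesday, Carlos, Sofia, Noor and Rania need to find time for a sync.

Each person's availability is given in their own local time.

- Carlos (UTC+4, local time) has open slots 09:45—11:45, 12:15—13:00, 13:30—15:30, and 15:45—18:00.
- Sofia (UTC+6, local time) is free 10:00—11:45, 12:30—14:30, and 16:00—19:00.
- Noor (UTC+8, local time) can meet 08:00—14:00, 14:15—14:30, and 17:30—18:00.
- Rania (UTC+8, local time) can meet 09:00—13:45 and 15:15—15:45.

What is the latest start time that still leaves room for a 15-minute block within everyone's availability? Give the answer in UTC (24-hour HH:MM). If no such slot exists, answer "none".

Carlos → UTC: 05:45–07:45, 08:15–09:00, 09:30–11:30, 11:45–14:00.
Sofia → UTC: 04:00–05:45, 06:30–08:30, 10:00–13:00.
Noor → UTC: 00:00–06:00, 06:15–06:30, 09:30–10:00.
Rania → UTC: 01:00–05:45, 07:15–07:45.
Carlos ∩ Sofia: 06:30–07:45, 08:15–08:30, 10:00–11:30, 11:45–13:00.
Carlos ∩ Sofia ∩ Noor: (none).
Carlos ∩ Sofia ∩ Noor ∩ Rania: (none).
Windows ≥ 15 min: (none).

none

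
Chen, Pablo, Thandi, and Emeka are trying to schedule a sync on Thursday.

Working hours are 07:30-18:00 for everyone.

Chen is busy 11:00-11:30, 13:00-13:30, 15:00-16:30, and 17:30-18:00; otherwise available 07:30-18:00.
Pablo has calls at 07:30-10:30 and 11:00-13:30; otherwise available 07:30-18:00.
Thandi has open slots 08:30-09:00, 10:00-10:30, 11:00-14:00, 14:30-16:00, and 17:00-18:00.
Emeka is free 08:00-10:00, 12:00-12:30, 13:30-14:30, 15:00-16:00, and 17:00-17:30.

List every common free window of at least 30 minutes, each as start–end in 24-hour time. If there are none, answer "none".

Chen free within 07:30–18:00: 07:30–11:00, 11:30–13:00, 13:30–15:00, 16:30–17:30.
Pablo free within 07:30–18:00: 10:30–11:00, 13:30–18:00.
Chen ∩ Pablo: 10:30–11:00, 13:30–15:00, 16:30–17:30.
Chen ∩ Pablo ∩ Thandi: 13:30–14:00, 14:30–15:00, 17:00–17:30.
Chen ∩ Pablo ∩ Thandi ∩ Emeka: 13:30–14:00, 17:00–17:30.
Windows ≥ 30 min: 13:30–14:00, 17:00–17:30.

13:30–14:00, 17:00–17:30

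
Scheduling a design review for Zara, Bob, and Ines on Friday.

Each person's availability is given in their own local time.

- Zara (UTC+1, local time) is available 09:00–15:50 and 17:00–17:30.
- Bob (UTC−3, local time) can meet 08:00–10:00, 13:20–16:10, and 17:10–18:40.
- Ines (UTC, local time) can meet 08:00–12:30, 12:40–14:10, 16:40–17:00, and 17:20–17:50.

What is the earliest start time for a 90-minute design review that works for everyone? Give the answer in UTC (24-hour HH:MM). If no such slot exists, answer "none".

11:00

Zara → UTC: 08:00–14:50, 16:00–16:30.
Bob → UTC: 11:00–13:00, 16:20–19:10, 20:10–21:40.
Ines → UTC: 08:00–12:30, 12:40–14:10, 16:40–17:00, 17:20–17:50.
Zara ∩ Bob: 11:00–13:00, 16:20–16:30.
Zara ∩ Bob ∩ Ines: 11:00–12:30, 12:40–13:00.
Windows ≥ 90 min: 11:00–12:30.
Earliest such window starts at 11:00.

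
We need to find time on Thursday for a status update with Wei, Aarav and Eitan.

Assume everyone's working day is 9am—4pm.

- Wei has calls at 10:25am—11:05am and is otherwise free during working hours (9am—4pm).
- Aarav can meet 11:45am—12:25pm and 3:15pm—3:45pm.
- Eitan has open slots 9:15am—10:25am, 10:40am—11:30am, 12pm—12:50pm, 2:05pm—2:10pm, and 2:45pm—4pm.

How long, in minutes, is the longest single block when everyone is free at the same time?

Wei free within 09:00–16:00: 09:00–10:25, 11:05–16:00.
Wei ∩ Aarav: 11:45–12:25, 15:15–15:45.
Wei ∩ Aarav ∩ Eitan: 12:00–12:25, 15:15–15:45.
Common window lengths: 25, 30 min; longest is 30.

30 minutes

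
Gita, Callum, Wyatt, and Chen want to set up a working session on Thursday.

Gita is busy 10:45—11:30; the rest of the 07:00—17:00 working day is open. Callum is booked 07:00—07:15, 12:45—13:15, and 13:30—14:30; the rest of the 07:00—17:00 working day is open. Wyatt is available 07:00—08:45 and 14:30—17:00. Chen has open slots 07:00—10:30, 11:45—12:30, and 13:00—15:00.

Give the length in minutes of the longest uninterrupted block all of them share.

90 minutes

Gita free within 07:00–17:00: 07:00–10:45, 11:30–17:00.
Callum free within 07:00–17:00: 07:15–12:45, 13:15–13:30, 14:30–17:00.
Gita ∩ Callum: 07:15–10:45, 11:30–12:45, 13:15–13:30, 14:30–17:00.
Gita ∩ Callum ∩ Wyatt: 07:15–08:45, 14:30–17:00.
Gita ∩ Callum ∩ Wyatt ∩ Chen: 07:15–08:45, 14:30–15:00.
Common window lengths: 90, 30 min; longest is 90.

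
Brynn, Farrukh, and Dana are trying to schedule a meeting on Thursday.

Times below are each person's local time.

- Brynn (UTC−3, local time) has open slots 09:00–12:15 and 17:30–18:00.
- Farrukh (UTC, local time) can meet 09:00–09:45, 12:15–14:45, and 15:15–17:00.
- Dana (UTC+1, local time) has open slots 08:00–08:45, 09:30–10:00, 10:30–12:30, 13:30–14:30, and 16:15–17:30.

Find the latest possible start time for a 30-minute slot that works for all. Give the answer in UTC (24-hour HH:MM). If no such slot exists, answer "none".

13:00

Brynn → UTC: 12:00–15:15, 20:30–21:00.
Farrukh → UTC: 09:00–09:45, 12:15–14:45, 15:15–17:00.
Dana → UTC: 07:00–07:45, 08:30–09:00, 09:30–11:30, 12:30–13:30, 15:15–16:30.
Brynn ∩ Farrukh: 12:15–14:45.
Brynn ∩ Farrukh ∩ Dana: 12:30–13:30.
Windows ≥ 30 min: 12:30–13:30.
Latest start in the last window 12:30–13:30 is 13:30 − 30 min = 13:00.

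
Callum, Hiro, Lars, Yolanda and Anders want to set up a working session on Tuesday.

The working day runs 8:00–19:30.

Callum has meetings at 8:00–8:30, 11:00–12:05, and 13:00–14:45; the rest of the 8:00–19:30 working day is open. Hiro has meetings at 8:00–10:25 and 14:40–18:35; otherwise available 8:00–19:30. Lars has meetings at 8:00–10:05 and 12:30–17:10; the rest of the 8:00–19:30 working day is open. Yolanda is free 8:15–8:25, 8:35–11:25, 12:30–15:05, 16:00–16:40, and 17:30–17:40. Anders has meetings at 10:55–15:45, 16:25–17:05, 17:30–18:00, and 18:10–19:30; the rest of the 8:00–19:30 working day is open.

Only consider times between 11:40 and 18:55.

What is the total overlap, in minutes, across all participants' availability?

0 minutes

Callum free within 08:00–19:30: 08:30–11:00, 12:05–13:00, 14:45–19:30.
Hiro free within 08:00–19:30: 10:25–14:40, 18:35–19:30.
Lars free within 08:00–19:30: 10:05–12:30, 17:10–19:30.
Anders free within 08:00–19:30: 08:00–10:55, 15:45–16:25, 17:05–17:30, 18:00–18:10.
Callum ∩ Hiro: 10:25–11:00, 12:05–13:00, 18:35–19:30.
Callum ∩ Hiro ∩ Lars: 10:25–11:00, 12:05–12:30, 18:35–19:30.
Callum ∩ Hiro ∩ Lars ∩ Yolanda: 10:25–11:00.
Callum ∩ Hiro ∩ Lars ∩ Yolanda ∩ Anders: 10:25–10:55.
Restricted to 11:40–18:55: (none).
Total common minutes: 0.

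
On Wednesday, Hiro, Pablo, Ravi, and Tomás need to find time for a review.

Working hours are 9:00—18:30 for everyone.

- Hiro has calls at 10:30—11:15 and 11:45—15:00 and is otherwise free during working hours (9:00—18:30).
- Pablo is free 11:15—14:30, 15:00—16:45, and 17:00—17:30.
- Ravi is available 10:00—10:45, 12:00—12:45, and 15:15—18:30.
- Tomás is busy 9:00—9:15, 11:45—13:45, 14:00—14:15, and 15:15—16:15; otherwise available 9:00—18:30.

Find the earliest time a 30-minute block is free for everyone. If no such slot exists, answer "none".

16:15

Hiro free within 09:00–18:30: 09:00–10:30, 11:15–11:45, 15:00–18:30.
Tomás free within 09:00–18:30: 09:15–11:45, 13:45–14:00, 14:15–15:15, 16:15–18:30.
Hiro ∩ Pablo: 11:15–11:45, 15:00–16:45, 17:00–17:30.
Hiro ∩ Pablo ∩ Ravi: 15:15–16:45, 17:00–17:30.
Hiro ∩ Pablo ∩ Ravi ∩ Tomás: 16:15–16:45, 17:00–17:30.
Windows ≥ 30 min: 16:15–16:45, 17:00–17:30.
Earliest such window starts at 16:15.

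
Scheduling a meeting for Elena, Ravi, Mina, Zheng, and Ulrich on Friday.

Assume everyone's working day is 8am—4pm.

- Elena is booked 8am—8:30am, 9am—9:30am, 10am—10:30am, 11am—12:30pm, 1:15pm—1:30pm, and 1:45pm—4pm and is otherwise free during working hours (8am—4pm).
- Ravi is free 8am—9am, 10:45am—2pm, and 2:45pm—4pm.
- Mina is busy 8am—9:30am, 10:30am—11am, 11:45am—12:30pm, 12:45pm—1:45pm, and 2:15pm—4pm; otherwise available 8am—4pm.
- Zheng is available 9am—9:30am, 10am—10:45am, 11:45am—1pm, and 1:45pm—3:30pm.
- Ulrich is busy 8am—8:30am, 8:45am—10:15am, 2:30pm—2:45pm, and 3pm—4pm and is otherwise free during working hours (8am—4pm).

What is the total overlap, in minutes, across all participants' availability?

Elena free within 08:00–16:00: 08:30–09:00, 09:30–10:00, 10:30–11:00, 12:30–13:15, 13:30–13:45.
Mina free within 08:00–16:00: 09:30–10:30, 11:00–11:45, 12:30–12:45, 13:45–14:15.
Ulrich free within 08:00–16:00: 08:30–08:45, 10:15–14:30, 14:45–15:00.
Elena ∩ Ravi: 08:30–09:00, 10:45–11:00, 12:30–13:15, 13:30–13:45.
Elena ∩ Ravi ∩ Mina: 12:30–12:45.
Elena ∩ Ravi ∩ Mina ∩ Zheng: 12:30–12:45.
Elena ∩ Ravi ∩ Mina ∩ Zheng ∩ Ulrich: 12:30–12:45.
Total common minutes: 15.

15 minutes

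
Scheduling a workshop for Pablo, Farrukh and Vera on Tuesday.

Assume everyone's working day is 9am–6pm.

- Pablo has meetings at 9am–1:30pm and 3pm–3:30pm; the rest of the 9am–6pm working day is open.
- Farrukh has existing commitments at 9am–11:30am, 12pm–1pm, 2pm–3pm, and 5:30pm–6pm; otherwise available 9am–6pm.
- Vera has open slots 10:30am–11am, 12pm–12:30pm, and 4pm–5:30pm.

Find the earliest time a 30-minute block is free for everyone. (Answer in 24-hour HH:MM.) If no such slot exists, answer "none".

16:00

Pablo free within 09:00–18:00: 13:30–15:00, 15:30–18:00.
Farrukh free within 09:00–18:00: 11:30–12:00, 13:00–14:00, 15:00–17:30.
Pablo ∩ Farrukh: 13:30–14:00, 15:30–17:30.
Pablo ∩ Farrukh ∩ Vera: 16:00–17:30.
Windows ≥ 30 min: 16:00–17:30.
Earliest such window starts at 16:00.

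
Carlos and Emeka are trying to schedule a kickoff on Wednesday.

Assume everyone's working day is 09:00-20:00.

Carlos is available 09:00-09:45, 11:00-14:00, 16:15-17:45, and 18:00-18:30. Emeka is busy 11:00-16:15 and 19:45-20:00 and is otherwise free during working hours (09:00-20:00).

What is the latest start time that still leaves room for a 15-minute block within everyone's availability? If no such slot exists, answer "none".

18:15

Emeka free within 09:00–20:00: 09:00–11:00, 16:15–19:45.
Carlos ∩ Emeka: 09:00–09:45, 16:15–17:45, 18:00–18:30.
Windows ≥ 15 min: 09:00–09:45, 16:15–17:45, 18:00–18:30.
Latest start in the last window 18:00–18:30 is 18:30 − 15 min = 18:15.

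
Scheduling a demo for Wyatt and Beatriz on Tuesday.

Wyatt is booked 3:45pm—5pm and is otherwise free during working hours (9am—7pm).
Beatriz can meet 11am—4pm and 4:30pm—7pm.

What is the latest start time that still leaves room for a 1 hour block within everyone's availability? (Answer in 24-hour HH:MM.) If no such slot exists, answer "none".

18:00

Wyatt free within 09:00–19:00: 09:00–15:45, 17:00–19:00.
Wyatt ∩ Beatriz: 11:00–15:45, 17:00–19:00.
Windows ≥ 60 min: 11:00–15:45, 17:00–19:00.
Latest start in the last window 17:00–19:00 is 19:00 − 60 min = 18:00.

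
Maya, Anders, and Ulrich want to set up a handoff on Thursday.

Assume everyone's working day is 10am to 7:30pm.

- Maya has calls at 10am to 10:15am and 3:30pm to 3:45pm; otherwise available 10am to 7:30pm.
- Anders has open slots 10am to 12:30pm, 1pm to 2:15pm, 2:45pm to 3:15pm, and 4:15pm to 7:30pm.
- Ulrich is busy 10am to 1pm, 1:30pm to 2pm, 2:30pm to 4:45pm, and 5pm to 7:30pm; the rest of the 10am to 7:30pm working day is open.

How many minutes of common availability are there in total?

60 minutes

Maya free within 10:00–19:30: 10:15–15:30, 15:45–19:30.
Ulrich free within 10:00–19:30: 13:00–13:30, 14:00–14:30, 16:45–17:00.
Maya ∩ Anders: 10:15–12:30, 13:00–14:15, 14:45–15:15, 16:15–19:30.
Maya ∩ Anders ∩ Ulrich: 13:00–13:30, 14:00–14:15, 16:45–17:00.
Total common minutes: 30 + 15 + 15 = 60.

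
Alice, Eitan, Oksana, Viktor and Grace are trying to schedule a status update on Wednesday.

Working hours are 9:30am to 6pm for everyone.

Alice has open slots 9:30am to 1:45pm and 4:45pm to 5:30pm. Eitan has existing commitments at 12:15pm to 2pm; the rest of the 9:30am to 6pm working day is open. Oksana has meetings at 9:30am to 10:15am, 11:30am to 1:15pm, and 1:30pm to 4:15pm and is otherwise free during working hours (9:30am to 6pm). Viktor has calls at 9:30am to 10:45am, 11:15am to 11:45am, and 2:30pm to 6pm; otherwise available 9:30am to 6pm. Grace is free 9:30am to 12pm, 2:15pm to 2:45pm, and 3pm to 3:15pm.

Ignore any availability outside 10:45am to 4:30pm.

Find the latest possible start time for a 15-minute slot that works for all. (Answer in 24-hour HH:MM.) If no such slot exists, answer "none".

11:00

Eitan free within 09:30–18:00: 09:30–12:15, 14:00–18:00.
Oksana free within 09:30–18:00: 10:15–11:30, 13:15–13:30, 16:15–18:00.
Viktor free within 09:30–18:00: 10:45–11:15, 11:45–14:30.
Alice ∩ Eitan: 09:30–12:15, 16:45–17:30.
Alice ∩ Eitan ∩ Oksana: 10:15–11:30, 16:45–17:30.
Alice ∩ Eitan ∩ Oksana ∩ Viktor: 10:45–11:15.
Alice ∩ Eitan ∩ Oksana ∩ Viktor ∩ Grace: 10:45–11:15.
Restricted to 10:45–16:30: 10:45–11:15.
Windows ≥ 15 min: 10:45–11:15.
Latest start in the last window 10:45–11:15 is 11:15 − 15 min = 11:00.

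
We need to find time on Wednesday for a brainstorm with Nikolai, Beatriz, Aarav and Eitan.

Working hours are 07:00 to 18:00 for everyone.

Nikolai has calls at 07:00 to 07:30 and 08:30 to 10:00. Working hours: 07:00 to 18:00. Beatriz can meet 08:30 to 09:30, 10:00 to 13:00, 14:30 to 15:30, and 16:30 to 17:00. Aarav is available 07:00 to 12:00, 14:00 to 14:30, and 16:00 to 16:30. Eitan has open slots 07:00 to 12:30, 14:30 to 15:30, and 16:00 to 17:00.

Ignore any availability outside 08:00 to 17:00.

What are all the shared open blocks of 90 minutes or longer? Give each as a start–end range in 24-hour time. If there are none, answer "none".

10:00–12:00

Nikolai free within 07:00–18:00: 07:30–08:30, 10:00–18:00.
Nikolai ∩ Beatriz: 10:00–13:00, 14:30–15:30, 16:30–17:00.
Nikolai ∩ Beatriz ∩ Aarav: 10:00–12:00.
Nikolai ∩ Beatriz ∩ Aarav ∩ Eitan: 10:00–12:00.
Restricted to 08:00–17:00: 10:00–12:00.
Windows ≥ 90 min: 10:00–12:00.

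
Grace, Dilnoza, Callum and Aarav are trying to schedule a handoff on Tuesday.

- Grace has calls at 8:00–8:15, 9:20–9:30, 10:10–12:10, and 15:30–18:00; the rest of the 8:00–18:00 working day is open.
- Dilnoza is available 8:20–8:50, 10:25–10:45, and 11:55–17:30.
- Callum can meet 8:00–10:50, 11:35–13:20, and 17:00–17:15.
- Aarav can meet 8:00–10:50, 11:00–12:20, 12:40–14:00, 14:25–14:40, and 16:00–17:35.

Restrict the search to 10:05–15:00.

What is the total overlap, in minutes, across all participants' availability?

Grace free within 08:00–18:00: 08:15–09:20, 09:30–10:10, 12:10–15:30.
Grace ∩ Dilnoza: 08:20–08:50, 12:10–15:30.
Grace ∩ Dilnoza ∩ Callum: 08:20–08:50, 12:10–13:20.
Grace ∩ Dilnoza ∩ Callum ∩ Aarav: 08:20–08:50, 12:10–12:20, 12:40–13:20.
Restricted to 10:05–15:00: 12:10–12:20, 12:40–13:20.
Total common minutes: 10 + 40 = 50.

50 minutes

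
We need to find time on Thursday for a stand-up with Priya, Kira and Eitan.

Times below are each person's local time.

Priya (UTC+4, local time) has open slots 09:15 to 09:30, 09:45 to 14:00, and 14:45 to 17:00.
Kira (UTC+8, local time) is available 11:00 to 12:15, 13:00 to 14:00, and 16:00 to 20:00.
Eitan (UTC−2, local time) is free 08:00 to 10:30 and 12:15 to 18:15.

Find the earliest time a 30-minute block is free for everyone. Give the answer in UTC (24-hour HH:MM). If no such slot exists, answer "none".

Priya → UTC: 05:15–05:30, 05:45–10:00, 10:45–13:00.
Kira → UTC: 03:00–04:15, 05:00–06:00, 08:00–12:00.
Eitan → UTC: 10:00–12:30, 14:15–20:15.
Priya ∩ Kira: 05:15–05:30, 05:45–06:00, 08:00–10:00, 10:45–12:00.
Priya ∩ Kira ∩ Eitan: 10:45–12:00.
Windows ≥ 30 min: 10:45–12:00.
Earliest such window starts at 10:45.

10:45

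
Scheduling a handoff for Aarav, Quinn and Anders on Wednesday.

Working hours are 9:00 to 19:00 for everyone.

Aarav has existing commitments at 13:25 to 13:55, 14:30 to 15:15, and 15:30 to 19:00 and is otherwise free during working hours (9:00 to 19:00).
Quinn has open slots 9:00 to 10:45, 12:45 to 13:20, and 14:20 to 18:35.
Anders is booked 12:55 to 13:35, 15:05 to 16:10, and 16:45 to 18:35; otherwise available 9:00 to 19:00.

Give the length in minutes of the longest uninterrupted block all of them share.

105 minutes

Aarav free within 09:00–19:00: 09:00–13:25, 13:55–14:30, 15:15–15:30.
Anders free within 09:00–19:00: 09:00–12:55, 13:35–15:05, 16:10–16:45, 18:35–19:00.
Aarav ∩ Quinn: 09:00–10:45, 12:45–13:20, 14:20–14:30, 15:15–15:30.
Aarav ∩ Quinn ∩ Anders: 09:00–10:45, 12:45–12:55, 14:20–14:30.
Common window lengths: 105, 10, 10 min; longest is 105.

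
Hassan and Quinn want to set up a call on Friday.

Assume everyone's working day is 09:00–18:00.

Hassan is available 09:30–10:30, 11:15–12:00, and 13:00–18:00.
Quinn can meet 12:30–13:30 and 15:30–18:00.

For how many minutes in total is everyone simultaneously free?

Hassan ∩ Quinn: 13:00–13:30, 15:30–18:00.
Total common minutes: 30 + 150 = 180.

180 minutes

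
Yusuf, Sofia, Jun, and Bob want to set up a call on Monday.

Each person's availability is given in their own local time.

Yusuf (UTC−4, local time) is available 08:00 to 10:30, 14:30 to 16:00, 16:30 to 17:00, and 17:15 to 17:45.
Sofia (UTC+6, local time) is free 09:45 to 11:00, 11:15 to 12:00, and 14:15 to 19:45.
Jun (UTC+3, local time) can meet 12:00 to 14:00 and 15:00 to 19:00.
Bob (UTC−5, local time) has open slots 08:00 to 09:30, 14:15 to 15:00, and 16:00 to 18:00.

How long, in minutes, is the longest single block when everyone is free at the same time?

45 minutes

Yusuf → UTC: 12:00–14:30, 18:30–20:00, 20:30–21:00, 21:15–21:45.
Sofia → UTC: 03:45–05:00, 05:15–06:00, 08:15–13:45.
Jun → UTC: 09:00–11:00, 12:00–16:00.
Bob → UTC: 13:00–14:30, 19:15–20:00, 21:00–23:00.
Yusuf ∩ Sofia: 12:00–13:45.
Yusuf ∩ Sofia ∩ Jun: 12:00–13:45.
Yusuf ∩ Sofia ∩ Jun ∩ Bob: 13:00–13:45.
Single common window of 45 minutes.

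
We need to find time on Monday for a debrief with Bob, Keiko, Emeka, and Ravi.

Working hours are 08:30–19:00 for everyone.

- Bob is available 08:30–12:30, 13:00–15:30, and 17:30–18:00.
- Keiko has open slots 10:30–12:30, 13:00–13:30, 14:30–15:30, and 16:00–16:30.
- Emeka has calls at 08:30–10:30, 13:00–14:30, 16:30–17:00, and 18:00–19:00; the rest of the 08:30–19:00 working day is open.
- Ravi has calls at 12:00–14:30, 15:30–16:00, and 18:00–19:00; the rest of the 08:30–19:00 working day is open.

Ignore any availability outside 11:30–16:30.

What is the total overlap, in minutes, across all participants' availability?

90 minutes

Emeka free within 08:30–19:00: 10:30–13:00, 14:30–16:30, 17:00–18:00.
Ravi free within 08:30–19:00: 08:30–12:00, 14:30–15:30, 16:00–18:00.
Bob ∩ Keiko: 10:30–12:30, 13:00–13:30, 14:30–15:30.
Bob ∩ Keiko ∩ Emeka: 10:30–12:30, 14:30–15:30.
Bob ∩ Keiko ∩ Emeka ∩ Ravi: 10:30–12:00, 14:30–15:30.
Restricted to 11:30–16:30: 11:30–12:00, 14:30–15:30.
Total common minutes: 30 + 60 = 90.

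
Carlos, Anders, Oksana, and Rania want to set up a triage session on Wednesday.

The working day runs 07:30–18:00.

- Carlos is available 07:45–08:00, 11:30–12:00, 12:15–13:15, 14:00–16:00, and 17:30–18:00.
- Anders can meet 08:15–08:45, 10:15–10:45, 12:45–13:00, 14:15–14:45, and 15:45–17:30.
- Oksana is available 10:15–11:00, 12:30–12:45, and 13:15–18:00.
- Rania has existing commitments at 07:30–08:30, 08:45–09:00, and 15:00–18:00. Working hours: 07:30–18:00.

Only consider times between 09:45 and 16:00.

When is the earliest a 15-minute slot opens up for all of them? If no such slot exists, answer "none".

Rania free within 07:30–18:00: 08:30–08:45, 09:00–15:00.
Carlos ∩ Anders: 12:45–13:00, 14:15–14:45, 15:45–16:00.
Carlos ∩ Anders ∩ Oksana: 14:15–14:45, 15:45–16:00.
Carlos ∩ Anders ∩ Oksana ∩ Rania: 14:15–14:45.
Restricted to 09:45–16:00: 14:15–14:45.
Windows ≥ 15 min: 14:15–14:45.
Earliest such window starts at 14:15.

14:15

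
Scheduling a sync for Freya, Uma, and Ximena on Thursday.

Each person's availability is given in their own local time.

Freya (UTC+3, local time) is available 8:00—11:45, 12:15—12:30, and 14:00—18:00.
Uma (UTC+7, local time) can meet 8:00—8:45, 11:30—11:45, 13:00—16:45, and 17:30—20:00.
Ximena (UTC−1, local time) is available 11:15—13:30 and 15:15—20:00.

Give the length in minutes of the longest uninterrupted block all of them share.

45 minutes

Freya → UTC: 05:00–08:45, 09:15–09:30, 11:00–15:00.
Uma → UTC: 01:00–01:45, 04:30–04:45, 06:00–09:45, 10:30–13:00.
Ximena → UTC: 12:15–14:30, 16:15–21:00.
Freya ∩ Uma: 06:00–08:45, 09:15–09:30, 11:00–13:00.
Freya ∩ Uma ∩ Ximena: 12:15–13:00.
Single common window of 45 minutes.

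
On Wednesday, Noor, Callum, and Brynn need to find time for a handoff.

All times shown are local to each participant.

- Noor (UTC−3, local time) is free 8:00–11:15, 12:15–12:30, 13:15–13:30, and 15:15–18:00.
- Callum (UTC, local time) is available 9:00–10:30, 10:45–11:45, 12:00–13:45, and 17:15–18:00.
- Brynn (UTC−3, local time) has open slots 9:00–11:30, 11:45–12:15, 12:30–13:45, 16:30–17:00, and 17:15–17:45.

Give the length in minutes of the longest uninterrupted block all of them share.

Noor → UTC: 11:00–14:15, 15:15–15:30, 16:15–16:30, 18:15–21:00.
Callum → UTC: 09:00–10:30, 10:45–11:45, 12:00–13:45, 17:15–18:00.
Brynn → UTC: 12:00–14:30, 14:45–15:15, 15:30–16:45, 19:30–20:00, 20:15–20:45.
Noor ∩ Callum: 11:00–11:45, 12:00–13:45.
Noor ∩ Callum ∩ Brynn: 12:00–13:45.
Single common window of 105 minutes.

105 minutes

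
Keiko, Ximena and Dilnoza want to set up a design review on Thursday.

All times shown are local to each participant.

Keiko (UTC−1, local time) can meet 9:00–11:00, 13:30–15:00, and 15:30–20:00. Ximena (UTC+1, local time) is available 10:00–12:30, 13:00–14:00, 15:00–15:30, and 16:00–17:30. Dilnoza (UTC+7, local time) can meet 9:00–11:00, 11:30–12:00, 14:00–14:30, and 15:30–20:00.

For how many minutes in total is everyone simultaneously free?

Keiko → UTC: 10:00–12:00, 14:30–16:00, 16:30–21:00.
Ximena → UTC: 09:00–11:30, 12:00–13:00, 14:00–14:30, 15:00–16:30.
Dilnoza → UTC: 02:00–04:00, 04:30–05:00, 07:00–07:30, 08:30–13:00.
Keiko ∩ Ximena: 10:00–11:30, 15:00–16:00.
Keiko ∩ Ximena ∩ Dilnoza: 10:00–11:30.
Total common minutes: 90.

90 minutes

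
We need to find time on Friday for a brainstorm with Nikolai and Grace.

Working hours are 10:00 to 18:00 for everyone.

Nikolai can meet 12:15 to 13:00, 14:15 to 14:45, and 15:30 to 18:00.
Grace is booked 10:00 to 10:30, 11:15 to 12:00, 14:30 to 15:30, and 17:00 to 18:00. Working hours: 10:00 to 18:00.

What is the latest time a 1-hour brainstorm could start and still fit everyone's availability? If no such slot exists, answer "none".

16:00

Grace free within 10:00–18:00: 10:30–11:15, 12:00–14:30, 15:30–17:00.
Nikolai ∩ Grace: 12:15–13:00, 14:15–14:30, 15:30–17:00.
Windows ≥ 60 min: 15:30–17:00.
Latest start in the last window 15:30–17:00 is 17:00 − 60 min = 16:00.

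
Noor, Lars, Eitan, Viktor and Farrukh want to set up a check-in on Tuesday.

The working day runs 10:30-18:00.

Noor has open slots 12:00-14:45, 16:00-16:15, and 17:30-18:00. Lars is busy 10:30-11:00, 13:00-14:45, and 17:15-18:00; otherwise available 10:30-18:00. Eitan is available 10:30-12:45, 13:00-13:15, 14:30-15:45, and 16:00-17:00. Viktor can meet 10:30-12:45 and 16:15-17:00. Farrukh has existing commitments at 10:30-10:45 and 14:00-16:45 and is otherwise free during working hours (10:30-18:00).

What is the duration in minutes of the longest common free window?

Lars free within 10:30–18:00: 11:00–13:00, 14:45–17:15.
Farrukh free within 10:30–18:00: 10:45–14:00, 16:45–18:00.
Noor ∩ Lars: 12:00–13:00, 16:00–16:15.
Noor ∩ Lars ∩ Eitan: 12:00–12:45, 16:00–16:15.
Noor ∩ Lars ∩ Eitan ∩ Viktor: 12:00–12:45.
Noor ∩ Lars ∩ Eitan ∩ Viktor ∩ Farrukh: 12:00–12:45.
Single common window of 45 minutes.

45 minutes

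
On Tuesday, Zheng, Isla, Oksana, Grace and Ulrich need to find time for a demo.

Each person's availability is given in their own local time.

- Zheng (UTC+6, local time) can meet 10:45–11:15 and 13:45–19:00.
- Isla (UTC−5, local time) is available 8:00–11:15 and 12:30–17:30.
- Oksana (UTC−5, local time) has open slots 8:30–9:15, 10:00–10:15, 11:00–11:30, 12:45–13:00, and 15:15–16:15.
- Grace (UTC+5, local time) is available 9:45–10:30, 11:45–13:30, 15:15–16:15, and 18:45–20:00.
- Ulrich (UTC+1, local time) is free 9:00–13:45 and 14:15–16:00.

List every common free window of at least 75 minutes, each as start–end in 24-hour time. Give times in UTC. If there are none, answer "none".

none

Zheng → UTC: 04:45–05:15, 07:45–13:00.
Isla → UTC: 13:00–16:15, 17:30–22:30.
Oksana → UTC: 13:30–14:15, 15:00–15:15, 16:00–16:30, 17:45–18:00, 20:15–21:15.
Grace → UTC: 04:45–05:30, 06:45–08:30, 10:15–11:15, 13:45–15:00.
Ulrich → UTC: 08:00–12:45, 13:15–15:00.
Zheng ∩ Isla: (none).
Zheng ∩ Isla ∩ Oksana: (none).
Zheng ∩ Isla ∩ Oksana ∩ Grace: (none).
Zheng ∩ Isla ∩ Oksana ∩ Grace ∩ Ulrich: (none).
Windows ≥ 75 min: (none).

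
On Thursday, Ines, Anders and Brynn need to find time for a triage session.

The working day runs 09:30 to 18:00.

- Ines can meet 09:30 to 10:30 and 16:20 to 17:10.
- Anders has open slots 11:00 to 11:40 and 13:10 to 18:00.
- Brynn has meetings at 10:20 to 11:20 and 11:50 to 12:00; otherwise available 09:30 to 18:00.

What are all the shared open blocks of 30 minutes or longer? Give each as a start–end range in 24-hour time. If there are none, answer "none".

Brynn free within 09:30–18:00: 09:30–10:20, 11:20–11:50, 12:00–18:00.
Ines ∩ Anders: 16:20–17:10.
Ines ∩ Anders ∩ Brynn: 16:20–17:10.
Windows ≥ 30 min: 16:20–17:10.

16:20–17:10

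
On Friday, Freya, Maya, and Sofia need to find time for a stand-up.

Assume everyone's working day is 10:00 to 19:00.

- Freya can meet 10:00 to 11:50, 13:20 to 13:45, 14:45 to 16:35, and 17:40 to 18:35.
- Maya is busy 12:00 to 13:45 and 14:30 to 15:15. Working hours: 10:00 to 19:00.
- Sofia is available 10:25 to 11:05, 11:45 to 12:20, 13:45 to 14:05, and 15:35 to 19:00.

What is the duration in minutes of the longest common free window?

60 minutes

Maya free within 10:00–19:00: 10:00–12:00, 13:45–14:30, 15:15–19:00.
Freya ∩ Maya: 10:00–11:50, 15:15–16:35, 17:40–18:35.
Freya ∩ Maya ∩ Sofia: 10:25–11:05, 11:45–11:50, 15:35–16:35, 17:40–18:35.
Common window lengths: 40, 5, 60, 55 min; longest is 60.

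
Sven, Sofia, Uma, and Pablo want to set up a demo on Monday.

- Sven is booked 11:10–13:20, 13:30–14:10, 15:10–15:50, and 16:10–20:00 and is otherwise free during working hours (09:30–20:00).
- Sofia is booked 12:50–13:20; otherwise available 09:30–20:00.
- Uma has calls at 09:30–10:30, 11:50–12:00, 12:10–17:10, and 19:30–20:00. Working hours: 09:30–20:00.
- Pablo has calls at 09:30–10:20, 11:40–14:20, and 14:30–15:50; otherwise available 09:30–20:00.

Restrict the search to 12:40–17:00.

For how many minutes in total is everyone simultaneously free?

0 minutes

Sven free within 09:30–20:00: 09:30–11:10, 13:20–13:30, 14:10–15:10, 15:50–16:10.
Sofia free within 09:30–20:00: 09:30–12:50, 13:20–20:00.
Uma free within 09:30–20:00: 10:30–11:50, 12:00–12:10, 17:10–19:30.
Pablo free within 09:30–20:00: 10:20–11:40, 14:20–14:30, 15:50–20:00.
Sven ∩ Sofia: 09:30–11:10, 13:20–13:30, 14:10–15:10, 15:50–16:10.
Sven ∩ Sofia ∩ Uma: 10:30–11:10.
Sven ∩ Sofia ∩ Uma ∩ Pablo: 10:30–11:10.
Restricted to 12:40–17:00: (none).
Total common minutes: 0.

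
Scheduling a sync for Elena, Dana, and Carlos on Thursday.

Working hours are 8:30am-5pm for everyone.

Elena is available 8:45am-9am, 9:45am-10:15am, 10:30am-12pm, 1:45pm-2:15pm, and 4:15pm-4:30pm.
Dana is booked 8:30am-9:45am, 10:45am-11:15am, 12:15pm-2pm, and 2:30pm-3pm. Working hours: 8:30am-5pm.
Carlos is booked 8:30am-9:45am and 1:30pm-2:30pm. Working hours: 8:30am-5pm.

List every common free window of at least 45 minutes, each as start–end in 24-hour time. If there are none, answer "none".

Dana free within 08:30–17:00: 09:45–10:45, 11:15–12:15, 14:00–14:30, 15:00–17:00.
Carlos free within 08:30–17:00: 09:45–13:30, 14:30–17:00.
Elena ∩ Dana: 09:45–10:15, 10:30–10:45, 11:15–12:00, 14:00–14:15, 16:15–16:30.
Elena ∩ Dana ∩ Carlos: 09:45–10:15, 10:30–10:45, 11:15–12:00, 16:15–16:30.
Windows ≥ 45 min: 11:15–12:00.

11:15–12:00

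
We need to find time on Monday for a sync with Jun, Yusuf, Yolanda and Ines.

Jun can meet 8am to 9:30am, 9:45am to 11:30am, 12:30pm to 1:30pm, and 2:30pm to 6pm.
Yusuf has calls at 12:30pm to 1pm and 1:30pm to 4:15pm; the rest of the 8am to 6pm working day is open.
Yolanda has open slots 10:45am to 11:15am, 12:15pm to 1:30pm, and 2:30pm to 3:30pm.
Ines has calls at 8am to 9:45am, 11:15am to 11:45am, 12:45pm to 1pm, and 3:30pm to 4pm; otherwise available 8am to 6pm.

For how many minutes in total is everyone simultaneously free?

60 minutes

Yusuf free within 08:00–18:00: 08:00–12:30, 13:00–13:30, 16:15–18:00.
Ines free within 08:00–18:00: 09:45–11:15, 11:45–12:45, 13:00–15:30, 16:00–18:00.
Jun ∩ Yusuf: 08:00–09:30, 09:45–11:30, 13:00–13:30, 16:15–18:00.
Jun ∩ Yusuf ∩ Yolanda: 10:45–11:15, 13:00–13:30.
Jun ∩ Yusuf ∩ Yolanda ∩ Ines: 10:45–11:15, 13:00–13:30.
Total common minutes: 30 + 30 = 60.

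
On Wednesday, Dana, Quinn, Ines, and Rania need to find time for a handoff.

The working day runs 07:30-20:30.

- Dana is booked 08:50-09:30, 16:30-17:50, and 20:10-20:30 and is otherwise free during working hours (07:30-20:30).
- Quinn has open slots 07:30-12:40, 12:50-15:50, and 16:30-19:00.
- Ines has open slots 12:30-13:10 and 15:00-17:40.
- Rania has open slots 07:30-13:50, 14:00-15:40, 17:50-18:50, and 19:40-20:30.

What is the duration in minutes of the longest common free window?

Dana free within 07:30–20:30: 07:30–08:50, 09:30–16:30, 17:50–20:10.
Dana ∩ Quinn: 07:30–08:50, 09:30–12:40, 12:50–15:50, 17:50–19:00.
Dana ∩ Quinn ∩ Ines: 12:30–12:40, 12:50–13:10, 15:00–15:50.
Dana ∩ Quinn ∩ Ines ∩ Rania: 12:30–12:40, 12:50–13:10, 15:00–15:40.
Common window lengths: 10, 20, 40 min; longest is 40.

40 minutes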